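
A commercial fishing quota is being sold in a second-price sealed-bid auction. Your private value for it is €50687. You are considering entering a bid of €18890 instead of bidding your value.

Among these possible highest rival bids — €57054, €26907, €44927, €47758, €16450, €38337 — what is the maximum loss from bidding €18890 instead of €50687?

€23780

€57054: same outcome either way → loss €0.
€26907: truthful gives €23780, deviation gives €0 → loss €23780.
€44927: truthful gives €5760, deviation gives €0 → loss €5760.
€47758: truthful gives €2929, deviation gives €0 → loss €2929.
€16450: same outcome either way → loss €0.
€38337: truthful gives €12350, deviation gives €0 → loss €12350.
Maximum loss: €23780.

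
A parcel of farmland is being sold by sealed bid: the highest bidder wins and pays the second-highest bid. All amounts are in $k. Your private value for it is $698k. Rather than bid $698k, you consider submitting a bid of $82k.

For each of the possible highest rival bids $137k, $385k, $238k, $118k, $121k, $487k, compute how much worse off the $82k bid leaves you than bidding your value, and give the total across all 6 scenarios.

The deviation costs you only when the competing bid falls strictly between $82k and $698k; elsewhere both bids give the same outcome.
$137k: truthful payoff $561k, deviation payoff $0k → loss $561k.
$385k: truthful payoff $313k, deviation payoff $0k → loss $313k.
$238k: truthful payoff $460k, deviation payoff $0k → loss $460k.
$118k: truthful payoff $580k, deviation payoff $0k → loss $580k.
$121k: truthful payoff $577k, deviation payoff $0k → loss $577k.
$487k: truthful payoff $211k, deviation payoff $0k → loss $211k.
Total loss = $561k + $313k + $460k + $580k + $577k + $211k = $2702k.

$2702k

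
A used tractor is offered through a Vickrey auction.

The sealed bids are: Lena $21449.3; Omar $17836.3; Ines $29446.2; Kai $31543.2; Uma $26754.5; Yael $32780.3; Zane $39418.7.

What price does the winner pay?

Highest bid: Zane at $39418.7, so Zane wins.
Second-highest bid: Yael at $32780.3 — that is the price the winner pays.

$32780.3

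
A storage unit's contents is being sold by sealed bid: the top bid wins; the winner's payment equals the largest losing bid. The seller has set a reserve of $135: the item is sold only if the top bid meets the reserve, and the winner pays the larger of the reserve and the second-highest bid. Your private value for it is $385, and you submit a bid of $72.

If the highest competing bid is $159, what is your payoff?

Your bid $72 is below the highest competing bid $159, so you lose. Payoff $0.

$0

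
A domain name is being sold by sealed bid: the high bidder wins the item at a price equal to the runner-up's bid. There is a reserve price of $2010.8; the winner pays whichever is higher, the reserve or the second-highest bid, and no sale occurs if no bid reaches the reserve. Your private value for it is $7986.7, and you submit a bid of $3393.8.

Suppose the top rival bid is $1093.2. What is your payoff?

Your bid $3393.8 is the highest and exceeds the reserve.
Price = max(second-highest bid, reserve) = max($1093.2, $2010.8) = $2010.8.
Payoff = $7986.7 − $2010.8 = $5975.9.

$5975.9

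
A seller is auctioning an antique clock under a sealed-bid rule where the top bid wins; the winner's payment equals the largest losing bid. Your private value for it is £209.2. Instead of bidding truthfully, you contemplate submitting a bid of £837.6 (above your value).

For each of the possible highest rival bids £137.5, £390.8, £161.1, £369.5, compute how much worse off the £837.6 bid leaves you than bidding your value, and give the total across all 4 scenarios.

£341.9

The deviation costs you only when the competing bid falls strictly between £209.2 and £837.6; elsewhere both bids give the same outcome.
£137.5: outcomes coincide → loss £0.
£390.8: truthful payoff £0, deviation payoff −£181.6 → loss £181.6.
£161.1: outcomes coincide → loss £0.
£369.5: truthful payoff £0, deviation payoff −£160.3 → loss £160.3.
Total loss = £181.6 + £160.3 = £341.9.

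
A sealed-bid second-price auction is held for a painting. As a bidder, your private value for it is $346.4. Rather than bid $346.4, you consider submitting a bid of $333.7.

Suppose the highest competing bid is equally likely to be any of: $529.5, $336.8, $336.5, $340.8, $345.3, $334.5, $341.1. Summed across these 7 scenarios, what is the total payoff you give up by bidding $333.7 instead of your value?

The deviation costs you only when the competing bid falls strictly between $333.7 and $346.4; elsewhere both bids give the same outcome.
$529.5: outcomes coincide → loss $0.
$336.8: truthful payoff $9.6, deviation payoff $0 → loss $9.6.
$336.5: truthful payoff $9.9, deviation payoff $0 → loss $9.9.
$340.8: truthful payoff $5.6, deviation payoff $0 → loss $5.6.
$345.3: truthful payoff $1.1, deviation payoff $0 → loss $1.1.
$334.5: truthful payoff $11.9, deviation payoff $0 → loss $11.9.
$341.1: truthful payoff $5.3, deviation payoff $0 → loss $5.3.
Total loss = $9.6 + $9.9 + $5.6 + $1.1 + $11.9 + $5.3 = $43.4.

$43.4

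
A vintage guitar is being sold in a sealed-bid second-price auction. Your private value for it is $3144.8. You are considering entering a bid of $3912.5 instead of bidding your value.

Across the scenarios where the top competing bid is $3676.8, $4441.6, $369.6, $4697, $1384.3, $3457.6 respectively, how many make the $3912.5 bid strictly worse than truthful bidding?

2

The deviation hurts exactly when the highest competing bid lies strictly between $3144.8 and $3912.5 — overbidding then wins at a price above your value.
$3676.8: inside the interval → strictly worse (loss $532).
$4441.6: above both → same outcome either way.
$369.6: below both → same outcome either way.
$4697: above both → same outcome either way.
$1384.3: below both → same outcome either way.
$3457.6: inside the interval → strictly worse (loss $312.8).
Count: 2.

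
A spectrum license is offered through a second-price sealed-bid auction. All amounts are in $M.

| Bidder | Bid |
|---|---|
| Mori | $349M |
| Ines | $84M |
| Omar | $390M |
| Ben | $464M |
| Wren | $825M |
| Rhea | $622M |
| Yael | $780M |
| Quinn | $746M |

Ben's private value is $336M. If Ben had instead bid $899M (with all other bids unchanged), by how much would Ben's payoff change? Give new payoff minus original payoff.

−$489M

The highest bid among the other bidders is $825M; Ben's bid doesn't change that.
Original bid $464M: Ben is not highest (top rival bid is $825M); payoff $0M.
Alternative bid $899M: Ben is highest, pays the top rival bid $825M; payoff $336M − $825M = −$489M.
Change in payoff = −$489M − ($0M) = −$489M.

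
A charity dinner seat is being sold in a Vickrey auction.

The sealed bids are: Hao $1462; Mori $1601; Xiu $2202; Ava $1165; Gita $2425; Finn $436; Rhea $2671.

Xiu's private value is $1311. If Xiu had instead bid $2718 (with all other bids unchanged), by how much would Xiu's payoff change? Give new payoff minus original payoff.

−$1360

The highest bid among the other bidders is $2671; Xiu's bid doesn't change that.
Original bid $2202: Xiu is not highest (top rival bid is $2671); payoff $0.
Alternative bid $2718: Xiu is highest, pays the top rival bid $2671; payoff $1311 − $2671 = −$1360.
Change in payoff = −$1360 − ($0) = −$1360.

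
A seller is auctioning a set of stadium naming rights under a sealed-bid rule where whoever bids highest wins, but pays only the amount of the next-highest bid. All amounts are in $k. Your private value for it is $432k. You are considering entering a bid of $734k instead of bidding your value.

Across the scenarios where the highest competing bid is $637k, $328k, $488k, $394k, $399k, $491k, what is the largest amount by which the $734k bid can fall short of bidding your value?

$637k: truthful gives $0k, deviation gives −$205k → loss $205k.
$328k: same outcome either way → loss $0k.
$488k: truthful gives $0k, deviation gives −$56k → loss $56k.
$394k: same outcome either way → loss $0k.
$399k: same outcome either way → loss $0k.
$491k: truthful gives $0k, deviation gives −$59k → loss $59k.
Maximum loss: $205k.

$205k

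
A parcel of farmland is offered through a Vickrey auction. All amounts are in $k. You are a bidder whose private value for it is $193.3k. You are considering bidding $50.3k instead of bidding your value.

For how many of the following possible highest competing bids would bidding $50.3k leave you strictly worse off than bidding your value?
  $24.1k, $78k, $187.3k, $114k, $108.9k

The deviation hurts exactly when the highest competing bid lies strictly between $50.3k and $193.3k — underbidding then forfeits a profitable win.
$24.1k: below both → same outcome either way.
$78k: inside the interval → strictly worse (loss $115.3k).
$187.3k: inside the interval → strictly worse (loss $6k).
$114k: inside the interval → strictly worse (loss $79.3k).
$108.9k: inside the interval → strictly worse (loss $84.4k).
Count: 4.

4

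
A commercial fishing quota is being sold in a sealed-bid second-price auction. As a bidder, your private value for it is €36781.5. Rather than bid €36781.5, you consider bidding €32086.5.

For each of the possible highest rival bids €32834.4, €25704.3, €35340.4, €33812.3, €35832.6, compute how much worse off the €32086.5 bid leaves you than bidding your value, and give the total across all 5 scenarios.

€9306.3

The deviation costs you only when the competing bid falls strictly between €32086.5 and €36781.5; elsewhere both bids give the same outcome.
€32834.4: truthful payoff €3947.1, deviation payoff €0 → loss €3947.1.
€25704.3: outcomes coincide → loss €0.
€35340.4: truthful payoff €1441.1, deviation payoff €0 → loss €1441.1.
€33812.3: truthful payoff €2969.2, deviation payoff €0 → loss €2969.2.
€35832.6: truthful payoff €948.9, deviation payoff €0 → loss €948.9.
Total loss = €3947.1 + €1441.1 + €2969.2 + €948.9 = €9306.3.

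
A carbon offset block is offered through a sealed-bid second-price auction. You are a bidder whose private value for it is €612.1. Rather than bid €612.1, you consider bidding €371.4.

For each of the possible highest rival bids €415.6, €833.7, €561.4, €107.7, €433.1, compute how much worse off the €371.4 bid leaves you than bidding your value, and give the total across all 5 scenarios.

€426.2

The deviation costs you only when the competing bid falls strictly between €371.4 and €612.1; elsewhere both bids give the same outcome.
€415.6: truthful payoff €196.5, deviation payoff €0 → loss €196.5.
€833.7: outcomes coincide → loss €0.
€561.4: truthful payoff €50.7, deviation payoff €0 → loss €50.7.
€107.7: outcomes coincide → loss €0.
€433.1: truthful payoff €179, deviation payoff €0 → loss €179.
Total loss = €196.5 + €50.7 + €179 = €426.2.
In a second-price auction your bid sets only whether you win, not what you pay, so bidding your true value is weakly dominant.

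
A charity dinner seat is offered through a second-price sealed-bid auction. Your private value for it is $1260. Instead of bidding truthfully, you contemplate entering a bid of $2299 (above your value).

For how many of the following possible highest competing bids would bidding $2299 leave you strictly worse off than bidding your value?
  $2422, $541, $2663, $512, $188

0

The deviation hurts exactly when the highest competing bid lies strictly between $1260 and $2299 — overbidding then wins at a price above your value.
$2422: above both → same outcome either way.
$541: below both → same outcome either way.
$2663: above both → same outcome either way.
$512: below both → same outcome either way.
$188: below both → same outcome either way.
Count: 0.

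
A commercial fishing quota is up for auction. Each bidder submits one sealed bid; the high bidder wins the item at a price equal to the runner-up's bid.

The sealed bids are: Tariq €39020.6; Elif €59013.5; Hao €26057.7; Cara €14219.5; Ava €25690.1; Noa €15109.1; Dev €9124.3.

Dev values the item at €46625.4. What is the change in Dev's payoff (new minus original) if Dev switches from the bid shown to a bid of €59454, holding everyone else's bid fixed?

The highest bid among the other bidders is €59013.5; Dev's bid doesn't change that.
Original bid €9124.3: Dev is not highest (top rival bid is €59013.5); payoff €0.
Alternative bid €59454: Dev is highest, pays the top rival bid €59013.5; payoff €46625.4 − €59013.5 = −€12388.1.
Change in payoff = −€12388.1 − (€0) = −€12388.1.

−€12388.1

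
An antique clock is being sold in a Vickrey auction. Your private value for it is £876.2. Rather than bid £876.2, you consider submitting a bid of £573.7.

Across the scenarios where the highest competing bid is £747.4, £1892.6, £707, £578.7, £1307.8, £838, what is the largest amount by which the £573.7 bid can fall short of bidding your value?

£747.4: truthful gives £128.8, deviation gives £0 → loss £128.8.
£1892.6: same outcome either way → loss £0.
£707: truthful gives £169.2, deviation gives £0 → loss £169.2.
£578.7: truthful gives £297.5, deviation gives £0 → loss £297.5.
£1307.8: same outcome either way → loss £0.
£838: truthful gives £38.2, deviation gives £0 → loss £38.2.
Maximum loss: £297.5.

£297.5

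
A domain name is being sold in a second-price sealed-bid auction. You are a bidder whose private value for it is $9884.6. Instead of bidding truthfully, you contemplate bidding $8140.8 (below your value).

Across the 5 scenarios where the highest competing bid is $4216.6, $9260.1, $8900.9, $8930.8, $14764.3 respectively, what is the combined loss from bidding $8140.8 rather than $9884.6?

The deviation costs you only when the competing bid falls strictly between $8140.8 and $9884.6; elsewhere both bids give the same outcome.
$4216.6: outcomes coincide → loss $0.
$9260.1: truthful payoff $624.5, deviation payoff $0 → loss $624.5.
$8900.9: truthful payoff $983.7, deviation payoff $0 → loss $983.7.
$8930.8: truthful payoff $953.8, deviation payoff $0 → loss $953.8.
$14764.3: outcomes coincide → loss $0.
Total loss = $624.5 + $983.7 + $953.8 = $2562.

$2562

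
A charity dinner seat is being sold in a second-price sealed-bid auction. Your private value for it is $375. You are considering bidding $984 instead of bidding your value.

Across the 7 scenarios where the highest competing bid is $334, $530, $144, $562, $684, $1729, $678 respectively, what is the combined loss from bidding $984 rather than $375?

$954

The deviation costs you only when the competing bid falls strictly between $375 and $984; elsewhere both bids give the same outcome.
$334: outcomes coincide → loss $0.
$530: truthful payoff $0, deviation payoff −$155 → loss $155.
$144: outcomes coincide → loss $0.
$562: truthful payoff $0, deviation payoff −$187 → loss $187.
$684: truthful payoff $0, deviation payoff −$309 → loss $309.
$1729: outcomes coincide → loss $0.
$678: truthful payoff $0, deviation payoff −$303 → loss $303.
Total loss = $155 + $187 + $309 + $303 = $954.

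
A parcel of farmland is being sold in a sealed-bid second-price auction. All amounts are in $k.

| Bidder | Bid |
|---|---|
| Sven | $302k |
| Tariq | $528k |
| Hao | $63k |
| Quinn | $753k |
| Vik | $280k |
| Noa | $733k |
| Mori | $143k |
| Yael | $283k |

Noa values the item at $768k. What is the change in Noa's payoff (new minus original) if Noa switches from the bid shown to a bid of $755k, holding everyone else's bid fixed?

$15k

The highest bid among the other bidders is $753k; Noa's bid doesn't change that.
Original bid $733k: Noa is not highest (top rival bid is $753k); payoff $0k.
Alternative bid $755k: Noa is highest, pays the top rival bid $753k; payoff $768k − $753k = $15k.
Change in payoff = $15k − ($0k) = $15k.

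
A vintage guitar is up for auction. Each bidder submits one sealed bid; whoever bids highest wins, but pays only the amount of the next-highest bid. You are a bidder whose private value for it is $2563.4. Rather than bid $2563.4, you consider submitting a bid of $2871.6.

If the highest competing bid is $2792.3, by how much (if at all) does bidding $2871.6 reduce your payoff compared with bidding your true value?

Bidding your value $2563.4: you lose (since $2563.4 < $2792.3). Payoff $0.
Bidding $2871.6: you win and pay $2792.3. Payoff $2563.4 − $2792.3 = −$228.9.
The competing bid $2792.3 lies between your value and your inflated bid, so overbidding wins an item priced above your value.
Loss from deviating = $0 − (−$228.9) = $228.9.

$228.9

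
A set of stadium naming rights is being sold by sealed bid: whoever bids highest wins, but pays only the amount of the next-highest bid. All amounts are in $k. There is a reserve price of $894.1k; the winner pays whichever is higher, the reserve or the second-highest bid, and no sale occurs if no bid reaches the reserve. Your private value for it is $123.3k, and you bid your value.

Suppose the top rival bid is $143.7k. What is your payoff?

$0k

Your bid $123.3k is below the highest competing bid $143.7k, so you lose. Payoff $0k.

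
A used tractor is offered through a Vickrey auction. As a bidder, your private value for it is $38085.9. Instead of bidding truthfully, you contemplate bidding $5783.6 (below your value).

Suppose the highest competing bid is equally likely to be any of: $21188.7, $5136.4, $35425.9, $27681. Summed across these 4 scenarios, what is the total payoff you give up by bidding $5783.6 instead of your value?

$29962.1

The deviation costs you only when the competing bid falls strictly between $5783.6 and $38085.9; elsewhere both bids give the same outcome.
$21188.7: truthful payoff $16897.2, deviation payoff $0 → loss $16897.2.
$5136.4: outcomes coincide → loss $0.
$35425.9: truthful payoff $2660, deviation payoff $0 → loss $2660.
$27681: truthful payoff $10404.9, deviation payoff $0 → loss $10404.9.
Total loss = $16897.2 + $2660 + $10404.9 = $29962.1.
Because the price is fixed by the runner-up's bid, deviating from your value can only change a good outcome into a bad one — never the reverse.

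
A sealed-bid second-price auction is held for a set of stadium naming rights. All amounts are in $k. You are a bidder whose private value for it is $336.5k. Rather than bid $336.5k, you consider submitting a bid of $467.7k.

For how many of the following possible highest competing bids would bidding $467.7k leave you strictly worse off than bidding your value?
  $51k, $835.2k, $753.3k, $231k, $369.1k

1

The deviation hurts exactly when the highest competing bid lies strictly between $336.5k and $467.7k — overbidding then wins at a price above your value.
$51k: below both → same outcome either way.
$835.2k: above both → same outcome either way.
$753.3k: above both → same outcome either way.
$231k: below both → same outcome either way.
$369.1k: inside the interval → strictly worse (loss $32.6k).
Count: 1.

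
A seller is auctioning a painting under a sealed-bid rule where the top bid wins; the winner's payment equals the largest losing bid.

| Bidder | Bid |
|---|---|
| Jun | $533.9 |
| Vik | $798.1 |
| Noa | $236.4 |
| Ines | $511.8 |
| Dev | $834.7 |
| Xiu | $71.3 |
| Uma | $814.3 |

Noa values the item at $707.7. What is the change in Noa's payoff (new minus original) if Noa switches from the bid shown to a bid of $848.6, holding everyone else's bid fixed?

−$127

The highest bid among the other bidders is $834.7; Noa's bid doesn't change that.
Original bid $236.4: Noa is not highest (top rival bid is $834.7); payoff $0.
Alternative bid $848.6: Noa is highest, pays the top rival bid $834.7; payoff $707.7 − $834.7 = −$127.
Change in payoff = −$127 − ($0) = −$127.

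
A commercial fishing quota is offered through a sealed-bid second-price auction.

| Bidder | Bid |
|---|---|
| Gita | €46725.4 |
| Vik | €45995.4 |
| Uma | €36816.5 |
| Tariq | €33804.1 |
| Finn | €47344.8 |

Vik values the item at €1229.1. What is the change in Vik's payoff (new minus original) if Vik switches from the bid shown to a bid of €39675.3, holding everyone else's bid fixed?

€0

The highest bid among the other bidders is €47344.8; Vik's bid doesn't change that.
Original bid €45995.4: Vik is not highest (top rival bid is €47344.8); payoff €0.
Alternative bid €39675.3: Vik is not highest (top rival bid is €47344.8); payoff €0.
Change in payoff = €0 − (€0) = €0.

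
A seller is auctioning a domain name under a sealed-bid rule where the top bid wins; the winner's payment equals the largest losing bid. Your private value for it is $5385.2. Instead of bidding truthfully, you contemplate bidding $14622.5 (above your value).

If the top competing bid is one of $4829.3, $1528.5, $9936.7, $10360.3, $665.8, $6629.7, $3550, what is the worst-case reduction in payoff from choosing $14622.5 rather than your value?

$4829.3: same outcome either way → loss $0.
$1528.5: same outcome either way → loss $0.
$9936.7: truthful gives $0, deviation gives −$4551.5 → loss $4551.5.
$10360.3: truthful gives $0, deviation gives −$4975.1 → loss $4975.1.
$665.8: same outcome either way → loss $0.
$6629.7: truthful gives $0, deviation gives −$1244.5 → loss $1244.5.
$3550: same outcome either way → loss $0.
Maximum loss: $4975.1.

$4975.1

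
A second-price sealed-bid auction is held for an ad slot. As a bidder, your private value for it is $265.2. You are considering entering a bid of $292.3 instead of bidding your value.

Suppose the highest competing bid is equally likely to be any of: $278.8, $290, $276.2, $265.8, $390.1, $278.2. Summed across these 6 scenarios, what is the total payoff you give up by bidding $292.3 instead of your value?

The deviation costs you only when the competing bid falls strictly between $265.2 and $292.3; elsewhere both bids give the same outcome.
$278.8: truthful payoff $0, deviation payoff −$13.6 → loss $13.6.
$290: truthful payoff $0, deviation payoff −$24.8 → loss $24.8.
$276.2: truthful payoff $0, deviation payoff −$11 → loss $11.
$265.8: truthful payoff $0, deviation payoff −$0.6 → loss $0.6.
$390.1: outcomes coincide → loss $0.
$278.2: truthful payoff $0, deviation payoff −$13 → loss $13.
Total loss = $13.6 + $24.8 + $11 + $0.6 + $13 = $63.

$63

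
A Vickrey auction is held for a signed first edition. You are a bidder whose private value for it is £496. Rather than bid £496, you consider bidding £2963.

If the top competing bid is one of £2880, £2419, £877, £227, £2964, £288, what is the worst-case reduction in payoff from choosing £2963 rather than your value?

£2384

£2880: truthful gives £0, deviation gives −£2384 → loss £2384.
£2419: truthful gives £0, deviation gives −£1923 → loss £1923.
£877: truthful gives £0, deviation gives −£381 → loss £381.
£227: same outcome either way → loss £0.
£2964: same outcome either way → loss £0.
£288: same outcome either way → loss £0.
Maximum loss: £2384.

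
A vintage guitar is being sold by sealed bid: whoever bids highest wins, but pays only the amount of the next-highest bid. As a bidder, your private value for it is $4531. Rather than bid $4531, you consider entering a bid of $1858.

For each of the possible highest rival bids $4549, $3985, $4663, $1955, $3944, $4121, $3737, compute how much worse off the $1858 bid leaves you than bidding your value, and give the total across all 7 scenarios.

The deviation costs you only when the competing bid falls strictly between $1858 and $4531; elsewhere both bids give the same outcome.
$4549: outcomes coincide → loss $0.
$3985: truthful payoff $546, deviation payoff $0 → loss $546.
$4663: outcomes coincide → loss $0.
$1955: truthful payoff $2576, deviation payoff $0 → loss $2576.
$3944: truthful payoff $587, deviation payoff $0 → loss $587.
$4121: truthful payoff $410, deviation payoff $0 → loss $410.
$3737: truthful payoff $794, deviation payoff $0 → loss $794.
Total loss = $546 + $2576 + $587 + $410 + $794 = $4913.

$4913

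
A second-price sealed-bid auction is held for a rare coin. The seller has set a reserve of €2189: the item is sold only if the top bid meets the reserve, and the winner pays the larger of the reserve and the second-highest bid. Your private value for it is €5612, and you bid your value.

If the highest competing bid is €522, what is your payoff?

Your bid €5612 is the highest and exceeds the reserve.
Price = max(second-highest bid, reserve) = max(€522, €2189) = €2189.
Payoff = €5612 − €2189 = €3423.

€3423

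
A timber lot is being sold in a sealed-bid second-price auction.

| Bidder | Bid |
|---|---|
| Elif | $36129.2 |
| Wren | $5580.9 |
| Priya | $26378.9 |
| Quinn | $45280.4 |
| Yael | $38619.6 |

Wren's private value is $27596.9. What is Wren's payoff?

$0

Highest bid: Quinn at $45280.4, so Quinn wins.
Second-highest bid: Yael at $38619.6 — that is the price the winner pays.
Wren did not win, so Wren pays nothing and receives nothing: payoff $0.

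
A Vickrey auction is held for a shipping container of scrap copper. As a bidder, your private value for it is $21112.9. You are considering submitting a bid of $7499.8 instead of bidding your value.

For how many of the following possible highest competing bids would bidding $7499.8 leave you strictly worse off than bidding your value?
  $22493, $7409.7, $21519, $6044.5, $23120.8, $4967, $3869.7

0

The deviation hurts exactly when the highest competing bid lies strictly between $7499.8 and $21112.9 — underbidding then forfeits a profitable win.
$22493: above both → same outcome either way.
$7409.7: below both → same outcome either way.
$21519: above both → same outcome either way.
$6044.5: below both → same outcome either way.
$23120.8: above both → same outcome either way.
$4967: below both → same outcome either way.
$3869.7: below both → same outcome either way.
Count: 0.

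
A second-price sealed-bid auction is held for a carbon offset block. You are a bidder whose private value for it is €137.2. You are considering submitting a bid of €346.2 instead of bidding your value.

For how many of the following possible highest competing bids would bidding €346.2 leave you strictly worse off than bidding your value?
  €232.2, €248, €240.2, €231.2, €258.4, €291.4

The deviation hurts exactly when the highest competing bid lies strictly between €137.2 and €346.2 — overbidding then wins at a price above your value.
€232.2: inside the interval → strictly worse (loss €95).
€248: inside the interval → strictly worse (loss €110.8).
€240.2: inside the interval → strictly worse (loss €103).
€231.2: inside the interval → strictly worse (loss €94).
€258.4: inside the interval → strictly worse (loss €121.2).
€291.4: inside the interval → strictly worse (loss €154.2).
Count: 6.

6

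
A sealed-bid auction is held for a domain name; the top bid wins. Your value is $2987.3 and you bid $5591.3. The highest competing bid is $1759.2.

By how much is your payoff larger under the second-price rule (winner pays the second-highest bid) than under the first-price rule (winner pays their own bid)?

You have the highest bid, so you win under either rule.
Second-price: pay $1759.2 → payoff $1228.1.
First-price: pay your own bid $5591.3 → payoff −$2604.
Difference = $1228.1 − (−$2604) = $3832.1.

$3832.1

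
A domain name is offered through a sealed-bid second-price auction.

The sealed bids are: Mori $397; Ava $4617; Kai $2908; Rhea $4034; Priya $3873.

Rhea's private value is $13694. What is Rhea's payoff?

Highest bid: Ava at $4617, so Ava wins.
Second-highest bid: Rhea at $4034 — that is the price the winner pays.
Rhea did not win, so Rhea pays nothing and receives nothing: payoff $0.

$0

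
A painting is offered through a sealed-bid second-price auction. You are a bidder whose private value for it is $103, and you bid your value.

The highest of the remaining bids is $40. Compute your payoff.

$63

Your bid $103 exceeds the highest competing bid $40, so you win.
In a second-price auction the winner pays the second-highest bid, $40.
Payoff = value − price = $103 − $40 = $63.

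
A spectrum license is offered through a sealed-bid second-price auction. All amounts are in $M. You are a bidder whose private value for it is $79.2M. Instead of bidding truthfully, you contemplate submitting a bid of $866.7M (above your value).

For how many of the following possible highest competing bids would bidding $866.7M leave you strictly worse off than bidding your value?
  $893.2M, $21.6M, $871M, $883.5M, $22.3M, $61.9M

0

The deviation hurts exactly when the highest competing bid lies strictly between $79.2M and $866.7M — overbidding then wins at a price above your value.
$893.2M: above both → same outcome either way.
$21.6M: below both → same outcome either way.
$871M: above both → same outcome either way.
$883.5M: above both → same outcome either way.
$22.3M: below both → same outcome either way.
$61.9M: below both → same outcome either way.
Count: 0.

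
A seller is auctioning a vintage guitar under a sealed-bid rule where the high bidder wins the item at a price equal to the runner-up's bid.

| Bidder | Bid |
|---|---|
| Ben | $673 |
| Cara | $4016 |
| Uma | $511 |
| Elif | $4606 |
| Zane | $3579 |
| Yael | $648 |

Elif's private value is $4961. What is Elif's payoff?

Highest bid: Elif at $4606, so Elif wins.
Second-highest bid: Cara at $4016 — that is the price the winner pays.
Elif's payoff = value − price = $4961 − $4016 = $945.

$945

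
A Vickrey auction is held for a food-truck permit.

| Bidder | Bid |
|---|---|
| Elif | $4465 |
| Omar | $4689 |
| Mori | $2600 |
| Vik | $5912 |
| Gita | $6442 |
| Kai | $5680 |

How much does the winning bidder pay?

$5912

Highest bid: Gita at $6442, so Gita wins.
Second-highest bid: Vik at $5912 — that is the price the winner pays.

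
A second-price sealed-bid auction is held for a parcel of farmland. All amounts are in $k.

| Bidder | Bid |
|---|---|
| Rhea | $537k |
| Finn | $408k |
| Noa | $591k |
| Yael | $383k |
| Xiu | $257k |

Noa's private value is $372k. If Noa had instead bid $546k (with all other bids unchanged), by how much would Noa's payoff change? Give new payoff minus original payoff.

The highest bid among the other bidders is $537k; Noa's bid doesn't change that.
Original bid $591k: Noa is highest, pays the top rival bid $537k; payoff $372k − $537k = −$165k.
Alternative bid $546k: Noa is highest, pays the top rival bid $537k; payoff $372k − $537k = −$165k.
Change in payoff = −$165k − (−$165k) = $0k.

$0k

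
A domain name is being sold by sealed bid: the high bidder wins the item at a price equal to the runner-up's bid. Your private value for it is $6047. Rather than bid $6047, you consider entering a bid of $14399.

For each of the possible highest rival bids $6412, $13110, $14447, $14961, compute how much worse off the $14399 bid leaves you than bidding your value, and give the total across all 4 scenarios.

$7428

The deviation costs you only when the competing bid falls strictly between $6047 and $14399; elsewhere both bids give the same outcome.
$6412: truthful payoff $0, deviation payoff −$365 → loss $365.
$13110: truthful payoff $0, deviation payoff −$7063 → loss $7063.
$14447: outcomes coincide → loss $0.
$14961: outcomes coincide → loss $0.
Total loss = $365 + $7063 = $7428.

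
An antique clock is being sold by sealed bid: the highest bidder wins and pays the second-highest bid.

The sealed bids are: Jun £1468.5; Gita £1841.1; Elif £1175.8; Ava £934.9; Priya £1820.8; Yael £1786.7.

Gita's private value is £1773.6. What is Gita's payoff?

Highest bid: Gita at £1841.1, so Gita wins.
Second-highest bid: Priya at £1820.8 — that is the price the winner pays.
Gita's payoff = value − price = £1773.6 − £1820.8 = −£47.2.

−£47.2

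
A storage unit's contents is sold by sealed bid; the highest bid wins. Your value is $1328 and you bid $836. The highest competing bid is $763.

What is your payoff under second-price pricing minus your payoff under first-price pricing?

You have the highest bid, so you win under either rule.
Second-price: pay $763 → payoff $565.
First-price: pay your own bid $836 → payoff $492.
Difference = $565 − ($492) = $73.

$73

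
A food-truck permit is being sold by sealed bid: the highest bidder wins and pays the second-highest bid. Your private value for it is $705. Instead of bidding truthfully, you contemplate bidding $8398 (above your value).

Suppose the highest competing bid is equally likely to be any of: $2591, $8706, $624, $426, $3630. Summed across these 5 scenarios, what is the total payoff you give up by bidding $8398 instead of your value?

The deviation costs you only when the competing bid falls strictly between $705 and $8398; elsewhere both bids give the same outcome.
$2591: truthful payoff $0, deviation payoff −$1886 → loss $1886.
$8706: outcomes coincide → loss $0.
$624: outcomes coincide → loss $0.
$426: outcomes coincide → loss $0.
$3630: truthful payoff $0, deviation payoff −$2925 → loss $2925.
Total loss = $1886 + $2925 = $4811.
In a second-price auction your bid sets only whether you win, not what you pay, so bidding your true value is weakly dominant.

$4811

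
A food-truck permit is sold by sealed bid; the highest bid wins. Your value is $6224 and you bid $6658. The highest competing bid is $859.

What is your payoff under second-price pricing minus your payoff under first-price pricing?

$5799

You have the highest bid, so you win under either rule.
Second-price: pay $859 → payoff $5365.
First-price: pay your own bid $6658 → payoff −$434.
Difference = $5365 − (−$434) = $5799.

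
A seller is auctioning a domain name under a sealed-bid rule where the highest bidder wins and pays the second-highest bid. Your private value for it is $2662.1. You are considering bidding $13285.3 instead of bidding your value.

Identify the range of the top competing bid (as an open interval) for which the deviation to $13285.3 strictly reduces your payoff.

($2662.1, $13285.3)

If the competing bid is below $2662.1, both bids win at the same price — no difference.
If it is above $13285.3, both bids lose — no difference.
If it lies strictly between $2662.1 and $13285.3, bidding your value loses (payoff 0) while bidding $13285.3 wins at a price above your value (payoff negative).
So the deviation strictly hurts on the open interval ($2662.1, $13285.3).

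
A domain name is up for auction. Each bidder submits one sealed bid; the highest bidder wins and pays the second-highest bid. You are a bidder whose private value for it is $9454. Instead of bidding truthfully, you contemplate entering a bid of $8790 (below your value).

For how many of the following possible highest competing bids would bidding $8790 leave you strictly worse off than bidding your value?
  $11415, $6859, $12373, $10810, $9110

1

The deviation hurts exactly when the highest competing bid lies strictly between $8790 and $9454 — underbidding then forfeits a profitable win.
$11415: above both → same outcome either way.
$6859: below both → same outcome either way.
$12373: above both → same outcome either way.
$10810: above both → same outcome either way.
$9110: inside the interval → strictly worse (loss $344).
Count: 1.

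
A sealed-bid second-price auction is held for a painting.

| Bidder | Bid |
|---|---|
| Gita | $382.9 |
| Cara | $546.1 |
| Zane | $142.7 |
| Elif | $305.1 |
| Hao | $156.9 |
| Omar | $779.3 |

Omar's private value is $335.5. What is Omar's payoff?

−$210.6

Highest bid: Omar at $779.3, so Omar wins.
Second-highest bid: Cara at $546.1 — that is the price the winner pays.
Omar's payoff = value − price = $335.5 − $546.1 = −$210.6.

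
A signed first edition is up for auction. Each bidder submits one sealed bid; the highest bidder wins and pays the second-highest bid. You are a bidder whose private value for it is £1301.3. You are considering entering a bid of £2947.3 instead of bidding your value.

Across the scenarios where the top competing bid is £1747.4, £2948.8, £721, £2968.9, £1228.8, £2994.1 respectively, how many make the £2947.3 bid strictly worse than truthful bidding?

1

The deviation hurts exactly when the highest competing bid lies strictly between £1301.3 and £2947.3 — overbidding then wins at a price above your value.
£1747.4: inside the interval → strictly worse (loss £446.1).
£2948.8: above both → same outcome either way.
£721: below both → same outcome either way.
£2968.9: above both → same outcome either way.
£1228.8: below both → same outcome either way.
£2994.1: above both → same outcome either way.
Count: 1.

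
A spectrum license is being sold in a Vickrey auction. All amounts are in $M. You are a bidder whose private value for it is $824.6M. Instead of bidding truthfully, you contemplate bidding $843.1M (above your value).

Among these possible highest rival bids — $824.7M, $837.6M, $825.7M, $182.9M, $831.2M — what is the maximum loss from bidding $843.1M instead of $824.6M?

$13M

$824.7M: truthful gives $0M, deviation gives −$0.1M → loss $0.1M.
$837.6M: truthful gives $0M, deviation gives −$13M → loss $13M.
$825.7M: truthful gives $0M, deviation gives −$1.1M → loss $1.1M.
$182.9M: same outcome either way → loss $0M.
$831.2M: truthful gives $0M, deviation gives −$6.6M → loss $6.6M.
Maximum loss: $13M.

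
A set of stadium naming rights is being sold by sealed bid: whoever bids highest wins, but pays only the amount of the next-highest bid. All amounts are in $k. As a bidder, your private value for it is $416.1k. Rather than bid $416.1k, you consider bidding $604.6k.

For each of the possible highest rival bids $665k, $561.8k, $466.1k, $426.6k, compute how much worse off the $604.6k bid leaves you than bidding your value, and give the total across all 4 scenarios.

$206.2k

The deviation costs you only when the competing bid falls strictly between $416.1k and $604.6k; elsewhere both bids give the same outcome.
$665k: outcomes coincide → loss $0k.
$561.8k: truthful payoff $0k, deviation payoff −$145.7k → loss $145.7k.
$466.1k: truthful payoff $0k, deviation payoff −$50k → loss $50k.
$426.6k: truthful payoff $0k, deviation payoff −$10.5k → loss $10.5k.
Total loss = $145.7k + $50k + $10.5k = $206.2k.
Truthful bidding weakly dominates here: raising your bid can only win items priced above your value, and lowering it can only forfeit items priced below.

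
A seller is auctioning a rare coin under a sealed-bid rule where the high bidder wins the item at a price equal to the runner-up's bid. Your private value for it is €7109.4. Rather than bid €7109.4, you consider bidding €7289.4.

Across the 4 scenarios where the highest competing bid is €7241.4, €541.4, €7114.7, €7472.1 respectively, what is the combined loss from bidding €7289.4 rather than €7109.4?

€137.3

The deviation costs you only when the competing bid falls strictly between €7109.4 and €7289.4; elsewhere both bids give the same outcome.
€7241.4: truthful payoff €0, deviation payoff −€132 → loss €132.
€541.4: outcomes coincide → loss €0.
€7114.7: truthful payoff €0, deviation payoff −€5.3 → loss €5.3.
€7472.1: outcomes coincide → loss €0.
Total loss = €132 + €5.3 = €137.3.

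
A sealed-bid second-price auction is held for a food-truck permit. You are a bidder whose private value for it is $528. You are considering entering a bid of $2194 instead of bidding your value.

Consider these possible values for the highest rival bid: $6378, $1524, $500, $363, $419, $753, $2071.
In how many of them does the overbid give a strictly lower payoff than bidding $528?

3

The deviation hurts exactly when the highest competing bid lies strictly between $528 and $2194 — overbidding then wins at a price above your value.
$6378: above both → same outcome either way.
$1524: inside the interval → strictly worse (loss $996).
$500: below both → same outcome either way.
$363: below both → same outcome either way.
$419: below both → same outcome either way.
$753: inside the interval → strictly worse (loss $225).
$2071: inside the interval → strictly worse (loss $1543).
Count: 3.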